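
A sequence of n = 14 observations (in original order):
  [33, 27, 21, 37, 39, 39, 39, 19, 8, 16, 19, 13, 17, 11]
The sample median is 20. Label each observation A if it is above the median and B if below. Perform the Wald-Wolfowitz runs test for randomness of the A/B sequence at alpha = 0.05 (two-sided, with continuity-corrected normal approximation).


Step 1: Compute median = 20; label A = above, B = below.
Labels in order: AAAAAAABBBBBBB  (n_A = 7, n_B = 7)
Step 2: Count runs R = 2.
Step 3: Under H0 (random ordering), E[R] = 2*n_A*n_B/(n_A+n_B) + 1 = 2*7*7/14 + 1 = 8.0000.
        Var[R] = 2*n_A*n_B*(2*n_A*n_B - n_A - n_B) / ((n_A+n_B)^2 * (n_A+n_B-1)) = 8232/2548 = 3.2308.
        SD[R] = 1.7974.
Step 4: Continuity-corrected z = (R + 0.5 - E[R]) / SD[R] = (2 + 0.5 - 8.0000) / 1.7974 = -3.0599.
Step 5: Two-sided p-value via normal approximation = 2*(1 - Phi(|z|)) = 0.002214.
Step 6: alpha = 0.05. reject H0.

R = 2, z = -3.0599, p = 0.002214, reject H0.


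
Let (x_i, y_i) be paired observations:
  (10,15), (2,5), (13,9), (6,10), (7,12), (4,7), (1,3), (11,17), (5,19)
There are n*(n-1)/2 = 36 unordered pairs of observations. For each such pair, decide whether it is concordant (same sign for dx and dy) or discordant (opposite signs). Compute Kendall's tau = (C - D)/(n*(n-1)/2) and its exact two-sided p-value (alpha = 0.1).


Step 1: Enumerate the 36 unordered pairs (i,j) with i<j and classify each by sign(x_j-x_i) * sign(y_j-y_i).
  (1,2):dx=-8,dy=-10->C; (1,3):dx=+3,dy=-6->D; (1,4):dx=-4,dy=-5->C; (1,5):dx=-3,dy=-3->C
  (1,6):dx=-6,dy=-8->C; (1,7):dx=-9,dy=-12->C; (1,8):dx=+1,dy=+2->C; (1,9):dx=-5,dy=+4->D
  (2,3):dx=+11,dy=+4->C; (2,4):dx=+4,dy=+5->C; (2,5):dx=+5,dy=+7->C; (2,6):dx=+2,dy=+2->C
  (2,7):dx=-1,dy=-2->C; (2,8):dx=+9,dy=+12->C; (2,9):dx=+3,dy=+14->C; (3,4):dx=-7,dy=+1->D
  (3,5):dx=-6,dy=+3->D; (3,6):dx=-9,dy=-2->C; (3,7):dx=-12,dy=-6->C; (3,8):dx=-2,dy=+8->D
  (3,9):dx=-8,dy=+10->D; (4,5):dx=+1,dy=+2->C; (4,6):dx=-2,dy=-3->C; (4,7):dx=-5,dy=-7->C
  (4,8):dx=+5,dy=+7->C; (4,9):dx=-1,dy=+9->D; (5,6):dx=-3,dy=-5->C; (5,7):dx=-6,dy=-9->C
  (5,8):dx=+4,dy=+5->C; (5,9):dx=-2,dy=+7->D; (6,7):dx=-3,dy=-4->C; (6,8):dx=+7,dy=+10->C
  (6,9):dx=+1,dy=+12->C; (7,8):dx=+10,dy=+14->C; (7,9):dx=+4,dy=+16->C; (8,9):dx=-6,dy=+2->D
Step 2: C = 27, D = 9, total pairs = 36.
Step 3: tau = (C - D)/(n(n-1)/2) = (27 - 9)/36 = 0.500000.
Step 4: Exact two-sided p-value (enumerate n! = 362880 permutations of y under H0): p = 0.075176.
Step 5: alpha = 0.1. reject H0.

tau_b = 0.5000 (C=27, D=9), p = 0.075176, reject H0.


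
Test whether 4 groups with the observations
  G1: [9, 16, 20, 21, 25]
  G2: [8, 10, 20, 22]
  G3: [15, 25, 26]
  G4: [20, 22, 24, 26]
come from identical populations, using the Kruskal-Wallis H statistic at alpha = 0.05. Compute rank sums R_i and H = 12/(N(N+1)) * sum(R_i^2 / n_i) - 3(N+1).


Step 1: Combine all N = 16 observations and assign midranks.
sorted (value, group, rank): (8,G2,1), (9,G1,2), (10,G2,3), (15,G3,4), (16,G1,5), (20,G1,7), (20,G2,7), (20,G4,7), (21,G1,9), (22,G2,10.5), (22,G4,10.5), (24,G4,12), (25,G1,13.5), (25,G3,13.5), (26,G3,15.5), (26,G4,15.5)
Step 2: Sum ranks within each group.
R_1 = 36.5 (n_1 = 5)
R_2 = 21.5 (n_2 = 4)
R_3 = 33 (n_3 = 3)
R_4 = 45 (n_4 = 4)
Step 3: H = 12/(N(N+1)) * sum(R_i^2/n_i) - 3(N+1)
     = 12/(16*17) * (36.5^2/5 + 21.5^2/4 + 33^2/3 + 45^2/4) - 3*17
     = 0.044118 * 1251.26 - 51
     = 4.202757.
Step 4: Ties present; correction factor C = 1 - 42/(16^3 - 16) = 0.989706. Corrected H = 4.202757 / 0.989706 = 4.246471.
Step 5: Under H0, H ~ chi^2(3); p-value = 0.236050.
Step 6: alpha = 0.05. fail to reject H0.

H = 4.2465, df = 3, p = 0.236050, fail to reject H0.


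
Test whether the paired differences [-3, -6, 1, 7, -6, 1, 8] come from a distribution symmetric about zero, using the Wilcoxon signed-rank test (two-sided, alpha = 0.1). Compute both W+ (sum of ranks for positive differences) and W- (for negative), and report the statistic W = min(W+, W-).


Step 1: Drop any zero differences (none here) and take |d_i|.
|d| = [3, 6, 1, 7, 6, 1, 8]
Step 2: Midrank |d_i| (ties get averaged ranks).
ranks: |3|->3, |6|->4.5, |1|->1.5, |7|->6, |6|->4.5, |1|->1.5, |8|->7
Step 3: Attach original signs; sum ranks with positive sign and with negative sign.
W+ = 1.5 + 6 + 1.5 + 7 = 16
W- = 3 + 4.5 + 4.5 = 12
(Check: W+ + W- = 28 should equal n(n+1)/2 = 28.)
Step 4: Test statistic W = min(W+, W-) = 12.
Step 5: Ties in |d|, so use the tie-corrected normal approximation.
        E[W] = n(n+1)/4 = 7*8/4 = 14.
        Tie groups: |d|=1 (t=2), |d|=6 (t=2); sum(t^3 - t) = 12.
        Var[W] = n(n+1)(2n+1)/24 - sum(t^3-t)/48 = 840/24 - 12/48 = 34.75.
        z = (W - E[W]) / sqrt(Var[W]) = (12 - 14) / 5.8949 = -0.3393.
        Two-sided p = 2*Phi(z) = 0.734402.
Step 6: alpha = 0.1. fail to reject H0.

W+ = 16, W- = 12, W = min = 12, p = 0.734402, fail to reject H0.


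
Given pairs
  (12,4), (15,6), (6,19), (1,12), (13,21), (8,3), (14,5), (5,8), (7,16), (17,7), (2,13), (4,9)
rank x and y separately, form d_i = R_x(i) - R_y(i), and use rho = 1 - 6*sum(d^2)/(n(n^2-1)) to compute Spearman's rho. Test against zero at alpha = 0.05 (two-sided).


Step 1: Rank x and y separately (midranks; no ties here).
rank(x): 12->8, 15->11, 6->5, 1->1, 13->9, 8->7, 14->10, 5->4, 7->6, 17->12, 2->2, 4->3
rank(y): 4->2, 6->4, 19->11, 12->8, 21->12, 3->1, 5->3, 8->6, 16->10, 7->5, 13->9, 9->7
Step 2: d_i = R_x(i) - R_y(i); compute d_i^2.
  (8-2)^2=36, (11-4)^2=49, (5-11)^2=36, (1-8)^2=49, (9-12)^2=9, (7-1)^2=36, (10-3)^2=49, (4-6)^2=4, (6-10)^2=16, (12-5)^2=49, (2-9)^2=49, (3-7)^2=16
sum(d^2) = 398.
Step 3: rho = 1 - 6*398 / (12*(12^2 - 1)) = 1 - 2388/1716 = -0.391608.
Step 4: Under H0, t = rho * sqrt((n-2)/(1-rho^2)) = -1.3459 ~ t(10).
Step 5: Two-sided p-value from the t-distribution with 10 df = 0.208063.
Step 6: alpha = 0.05. fail to reject H0.

rho = -0.3916, p = 0.208063, fail to reject H0 at alpha = 0.05.


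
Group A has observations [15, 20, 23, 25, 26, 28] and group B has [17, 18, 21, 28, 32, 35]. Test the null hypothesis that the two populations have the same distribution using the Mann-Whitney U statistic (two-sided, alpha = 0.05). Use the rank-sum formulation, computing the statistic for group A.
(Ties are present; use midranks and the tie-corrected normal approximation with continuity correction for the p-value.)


Step 1: Combine and sort all 12 observations; assign midranks.
sorted (value, group): (15,X), (17,Y), (18,Y), (20,X), (21,Y), (23,X), (25,X), (26,X), (28,X), (28,Y), (32,Y), (35,Y)
ranks: 15->1, 17->2, 18->3, 20->4, 21->5, 23->6, 25->7, 26->8, 28->9.5, 28->9.5, 32->11, 35->12
Step 2: Rank sum for X: R1 = 1 + 4 + 6 + 7 + 8 + 9.5 = 35.5.
Step 3: U_X = R1 - n1(n1+1)/2 = 35.5 - 6*7/2 = 35.5 - 21 = 14.5.
       U_Y = n1*n2 - U_X = 36 - 14.5 = 21.5.
Step 4: Ties are present, so use the tie-corrected normal approximation (with continuity correction) for the p-value.
Step 5: p-value = 0.630356; compare to alpha = 0.05. fail to reject H0.

U_X = 14.5, p = 0.630356, fail to reject H0 at alpha = 0.05.


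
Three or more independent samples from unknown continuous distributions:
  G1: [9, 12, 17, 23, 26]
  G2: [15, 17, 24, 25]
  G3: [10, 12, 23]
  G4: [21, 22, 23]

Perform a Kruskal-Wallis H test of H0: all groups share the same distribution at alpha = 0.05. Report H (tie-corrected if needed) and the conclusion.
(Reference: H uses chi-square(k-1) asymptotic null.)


Step 1: Combine all N = 15 observations and assign midranks.
sorted (value, group, rank): (9,G1,1), (10,G3,2), (12,G1,3.5), (12,G3,3.5), (15,G2,5), (17,G1,6.5), (17,G2,6.5), (21,G4,8), (22,G4,9), (23,G1,11), (23,G3,11), (23,G4,11), (24,G2,13), (25,G2,14), (26,G1,15)
Step 2: Sum ranks within each group.
R_1 = 37 (n_1 = 5)
R_2 = 38.5 (n_2 = 4)
R_3 = 16.5 (n_3 = 3)
R_4 = 28 (n_4 = 3)
Step 3: H = 12/(N(N+1)) * sum(R_i^2/n_i) - 3(N+1)
     = 12/(15*16) * (37^2/5 + 38.5^2/4 + 16.5^2/3 + 28^2/3) - 3*16
     = 0.050000 * 996.446 - 48
     = 1.822292.
Step 4: Ties present; correction factor C = 1 - 36/(15^3 - 15) = 0.989286. Corrected H = 1.822292 / 0.989286 = 1.842028.
Step 5: Under H0, H ~ chi^2(3); p-value = 0.605832.
Step 6: alpha = 0.05. fail to reject H0.

H = 1.8420, df = 3, p = 0.605832, fail to reject H0.


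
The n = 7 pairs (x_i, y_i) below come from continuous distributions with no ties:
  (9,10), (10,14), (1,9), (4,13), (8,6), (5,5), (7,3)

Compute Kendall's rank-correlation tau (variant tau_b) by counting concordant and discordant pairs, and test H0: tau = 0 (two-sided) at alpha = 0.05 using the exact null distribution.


Step 1: Enumerate the 21 unordered pairs (i,j) with i<j and classify each by sign(x_j-x_i) * sign(y_j-y_i).
  (1,2):dx=+1,dy=+4->C; (1,3):dx=-8,dy=-1->C; (1,4):dx=-5,dy=+3->D; (1,5):dx=-1,dy=-4->C
  (1,6):dx=-4,dy=-5->C; (1,7):dx=-2,dy=-7->C; (2,3):dx=-9,dy=-5->C; (2,4):dx=-6,dy=-1->C
  (2,5):dx=-2,dy=-8->C; (2,6):dx=-5,dy=-9->C; (2,7):dx=-3,dy=-11->C; (3,4):dx=+3,dy=+4->C
  (3,5):dx=+7,dy=-3->D; (3,6):dx=+4,dy=-4->D; (3,7):dx=+6,dy=-6->D; (4,5):dx=+4,dy=-7->D
  (4,6):dx=+1,dy=-8->D; (4,7):dx=+3,dy=-10->D; (5,6):dx=-3,dy=-1->C; (5,7):dx=-1,dy=-3->C
  (6,7):dx=+2,dy=-2->D
Step 2: C = 13, D = 8, total pairs = 21.
Step 3: tau = (C - D)/(n(n-1)/2) = (13 - 8)/21 = 0.238095.
Step 4: Exact two-sided p-value (enumerate n! = 5040 permutations of y under H0): p = 0.561905.
Step 5: alpha = 0.05. fail to reject H0.

tau_b = 0.2381 (C=13, D=8), p = 0.561905, fail to reject H0.


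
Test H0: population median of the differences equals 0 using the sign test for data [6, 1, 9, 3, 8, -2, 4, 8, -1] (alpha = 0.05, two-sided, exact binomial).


Step 1: Discard zero differences. Original n = 9; n_eff = number of nonzero differences = 9.
Nonzero differences (with sign): +6, +1, +9, +3, +8, -2, +4, +8, -1
Step 2: Count signs: positive = 7, negative = 2.
Step 3: Under H0: P(positive) = 0.5, so the number of positives S ~ Bin(9, 0.5).
Step 4: Two-sided exact p-value = sum of Bin(9,0.5) probabilities at or below the observed probability = 0.179688.
Step 5: alpha = 0.05. fail to reject H0.

n_eff = 9, pos = 7, neg = 2, p = 0.179688, fail to reject H0.


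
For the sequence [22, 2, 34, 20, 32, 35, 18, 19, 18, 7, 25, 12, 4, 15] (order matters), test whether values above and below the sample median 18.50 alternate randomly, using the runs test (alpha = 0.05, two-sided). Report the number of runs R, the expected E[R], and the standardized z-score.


Step 1: Compute median = 18.50; label A = above, B = below.
Labels in order: ABAAAABABBABBB  (n_A = 7, n_B = 7)
Step 2: Count runs R = 8.
Step 3: Under H0 (random ordering), E[R] = 2*n_A*n_B/(n_A+n_B) + 1 = 2*7*7/14 + 1 = 8.0000.
        Var[R] = 2*n_A*n_B*(2*n_A*n_B - n_A - n_B) / ((n_A+n_B)^2 * (n_A+n_B-1)) = 8232/2548 = 3.2308.
        SD[R] = 1.7974.
Step 4: R = E[R], so z = 0 with no continuity correction.
Step 5: Two-sided p-value via normal approximation = 2*(1 - Phi(|z|)) = 1.000000.
Step 6: alpha = 0.05. fail to reject H0.

R = 8, z = 0.0000, p = 1.000000, fail to reject H0.


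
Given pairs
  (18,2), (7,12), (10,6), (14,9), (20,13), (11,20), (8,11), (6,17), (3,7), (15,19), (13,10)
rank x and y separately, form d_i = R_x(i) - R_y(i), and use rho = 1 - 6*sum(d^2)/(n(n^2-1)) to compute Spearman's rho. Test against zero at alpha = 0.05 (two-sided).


Step 1: Rank x and y separately (midranks; no ties here).
rank(x): 18->10, 7->3, 10->5, 14->8, 20->11, 11->6, 8->4, 6->2, 3->1, 15->9, 13->7
rank(y): 2->1, 12->7, 6->2, 9->4, 13->8, 20->11, 11->6, 17->9, 7->3, 19->10, 10->5
Step 2: d_i = R_x(i) - R_y(i); compute d_i^2.
  (10-1)^2=81, (3-7)^2=16, (5-2)^2=9, (8-4)^2=16, (11-8)^2=9, (6-11)^2=25, (4-6)^2=4, (2-9)^2=49, (1-3)^2=4, (9-10)^2=1, (7-5)^2=4
sum(d^2) = 218.
Step 3: rho = 1 - 6*218 / (11*(11^2 - 1)) = 1 - 1308/1320 = 0.009091.
Step 4: Under H0, t = rho * sqrt((n-2)/(1-rho^2)) = 0.0273 ~ t(9).
Step 5: Two-sided p-value from the t-distribution with 9 df = 0.978837.
Step 6: alpha = 0.05. fail to reject H0.

rho = 0.0091, p = 0.978837, fail to reject H0 at alpha = 0.05.


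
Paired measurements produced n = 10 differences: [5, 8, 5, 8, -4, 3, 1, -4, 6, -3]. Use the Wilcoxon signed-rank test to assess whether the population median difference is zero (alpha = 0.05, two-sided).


Step 1: Drop any zero differences (none here) and take |d_i|.
|d| = [5, 8, 5, 8, 4, 3, 1, 4, 6, 3]
Step 2: Midrank |d_i| (ties get averaged ranks).
ranks: |5|->6.5, |8|->9.5, |5|->6.5, |8|->9.5, |4|->4.5, |3|->2.5, |1|->1, |4|->4.5, |6|->8, |3|->2.5
Step 3: Attach original signs; sum ranks with positive sign and with negative sign.
W+ = 6.5 + 9.5 + 6.5 + 9.5 + 2.5 + 1 + 8 = 43.5
W- = 4.5 + 4.5 + 2.5 = 11.5
(Check: W+ + W- = 55 should equal n(n+1)/2 = 55.)
Step 4: Test statistic W = min(W+, W-) = 11.5.
Step 5: Ties in |d|, so use the tie-corrected normal approximation.
        E[W] = n(n+1)/4 = 10*11/4 = 27.5.
        Tie groups: |d|=3 (t=2), |d|=4 (t=2), |d|=5 (t=2), |d|=8 (t=2); sum(t^3 - t) = 24.
        Var[W] = n(n+1)(2n+1)/24 - sum(t^3-t)/48 = 2310/24 - 24/48 = 95.75.
        z = (W - E[W]) / sqrt(Var[W]) = (11.5 - 27.5) / 9.7852 = -1.6351.
        Two-sided p = 2*Phi(z) = 0.102023.
Step 6: alpha = 0.05. fail to reject H0.

W+ = 43.5, W- = 11.5, W = min = 11.5, p = 0.102023, fail to reject H0.


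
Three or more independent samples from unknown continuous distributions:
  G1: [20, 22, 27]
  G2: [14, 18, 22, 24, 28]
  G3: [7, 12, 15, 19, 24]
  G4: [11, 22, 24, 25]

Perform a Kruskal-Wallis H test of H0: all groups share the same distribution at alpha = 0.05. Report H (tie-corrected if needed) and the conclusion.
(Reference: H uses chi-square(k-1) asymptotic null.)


Step 1: Combine all N = 17 observations and assign midranks.
sorted (value, group, rank): (7,G3,1), (11,G4,2), (12,G3,3), (14,G2,4), (15,G3,5), (18,G2,6), (19,G3,7), (20,G1,8), (22,G1,10), (22,G2,10), (22,G4,10), (24,G2,13), (24,G3,13), (24,G4,13), (25,G4,15), (27,G1,16), (28,G2,17)
Step 2: Sum ranks within each group.
R_1 = 34 (n_1 = 3)
R_2 = 50 (n_2 = 5)
R_3 = 29 (n_3 = 5)
R_4 = 40 (n_4 = 4)
Step 3: H = 12/(N(N+1)) * sum(R_i^2/n_i) - 3(N+1)
     = 12/(17*18) * (34^2/3 + 50^2/5 + 29^2/5 + 40^2/4) - 3*18
     = 0.039216 * 1453.53 - 54
     = 3.001307.
Step 4: Ties present; correction factor C = 1 - 48/(17^3 - 17) = 0.990196. Corrected H = 3.001307 / 0.990196 = 3.031023.
Step 5: Under H0, H ~ chi^2(3); p-value = 0.386867.
Step 6: alpha = 0.05. fail to reject H0.

H = 3.0310, df = 3, p = 0.386867, fail to reject H0.


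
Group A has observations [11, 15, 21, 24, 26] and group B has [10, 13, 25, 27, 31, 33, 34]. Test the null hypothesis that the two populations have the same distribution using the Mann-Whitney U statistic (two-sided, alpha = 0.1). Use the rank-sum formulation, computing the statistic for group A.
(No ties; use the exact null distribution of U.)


Step 1: Combine and sort all 12 observations; assign midranks.
sorted (value, group): (10,Y), (11,X), (13,Y), (15,X), (21,X), (24,X), (25,Y), (26,X), (27,Y), (31,Y), (33,Y), (34,Y)
ranks: 10->1, 11->2, 13->3, 15->4, 21->5, 24->6, 25->7, 26->8, 27->9, 31->10, 33->11, 34->12
Step 2: Rank sum for X: R1 = 2 + 4 + 5 + 6 + 8 = 25.
Step 3: U_X = R1 - n1(n1+1)/2 = 25 - 5*6/2 = 25 - 15 = 10.
       U_Y = n1*n2 - U_X = 35 - 10 = 25.
Step 4: No ties, so the exact null distribution of U (based on enumerating the C(12,5) = 792 equally likely rank assignments) gives the two-sided p-value.
Step 5: p-value = 0.267677; compare to alpha = 0.1. fail to reject H0.

U_X = 10, p = 0.267677, fail to reject H0 at alpha = 0.1.


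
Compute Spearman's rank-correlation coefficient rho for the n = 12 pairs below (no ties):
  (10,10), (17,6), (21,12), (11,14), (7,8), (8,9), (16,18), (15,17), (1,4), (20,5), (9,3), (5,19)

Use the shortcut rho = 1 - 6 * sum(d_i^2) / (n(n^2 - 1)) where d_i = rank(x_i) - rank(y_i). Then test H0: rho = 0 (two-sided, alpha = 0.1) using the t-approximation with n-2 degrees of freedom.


Step 1: Rank x and y separately (midranks; no ties here).
rank(x): 10->6, 17->10, 21->12, 11->7, 7->3, 8->4, 16->9, 15->8, 1->1, 20->11, 9->5, 5->2
rank(y): 10->7, 6->4, 12->8, 14->9, 8->5, 9->6, 18->11, 17->10, 4->2, 5->3, 3->1, 19->12
Step 2: d_i = R_x(i) - R_y(i); compute d_i^2.
  (6-7)^2=1, (10-4)^2=36, (12-8)^2=16, (7-9)^2=4, (3-5)^2=4, (4-6)^2=4, (9-11)^2=4, (8-10)^2=4, (1-2)^2=1, (11-3)^2=64, (5-1)^2=16, (2-12)^2=100
sum(d^2) = 254.
Step 3: rho = 1 - 6*254 / (12*(12^2 - 1)) = 1 - 1524/1716 = 0.111888.
Step 4: Under H0, t = rho * sqrt((n-2)/(1-rho^2)) = 0.3561 ~ t(10).
Step 5: Two-sided p-value from the t-distribution with 10 df = 0.729195.
Step 6: alpha = 0.1. fail to reject H0.

rho = 0.1119, p = 0.729195, fail to reject H0 at alpha = 0.1.


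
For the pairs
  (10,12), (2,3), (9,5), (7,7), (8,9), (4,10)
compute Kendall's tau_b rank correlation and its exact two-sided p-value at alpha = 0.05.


Step 1: Enumerate the 15 unordered pairs (i,j) with i<j and classify each by sign(x_j-x_i) * sign(y_j-y_i).
  (1,2):dx=-8,dy=-9->C; (1,3):dx=-1,dy=-7->C; (1,4):dx=-3,dy=-5->C; (1,5):dx=-2,dy=-3->C
  (1,6):dx=-6,dy=-2->C; (2,3):dx=+7,dy=+2->C; (2,4):dx=+5,dy=+4->C; (2,5):dx=+6,dy=+6->C
  (2,6):dx=+2,dy=+7->C; (3,4):dx=-2,dy=+2->D; (3,5):dx=-1,dy=+4->D; (3,6):dx=-5,dy=+5->D
  (4,5):dx=+1,dy=+2->C; (4,6):dx=-3,dy=+3->D; (5,6):dx=-4,dy=+1->D
Step 2: C = 10, D = 5, total pairs = 15.
Step 3: tau = (C - D)/(n(n-1)/2) = (10 - 5)/15 = 0.333333.
Step 4: Exact two-sided p-value (enumerate n! = 720 permutations of y under H0): p = 0.469444.
Step 5: alpha = 0.05. fail to reject H0.

tau_b = 0.3333 (C=10, D=5), p = 0.469444, fail to reject H0.


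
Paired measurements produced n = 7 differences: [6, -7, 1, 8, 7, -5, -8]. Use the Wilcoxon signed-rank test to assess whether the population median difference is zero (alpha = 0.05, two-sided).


Step 1: Drop any zero differences (none here) and take |d_i|.
|d| = [6, 7, 1, 8, 7, 5, 8]
Step 2: Midrank |d_i| (ties get averaged ranks).
ranks: |6|->3, |7|->4.5, |1|->1, |8|->6.5, |7|->4.5, |5|->2, |8|->6.5
Step 3: Attach original signs; sum ranks with positive sign and with negative sign.
W+ = 3 + 1 + 6.5 + 4.5 = 15
W- = 4.5 + 2 + 6.5 = 13
(Check: W+ + W- = 28 should equal n(n+1)/2 = 28.)
Step 4: Test statistic W = min(W+, W-) = 13.
Step 5: Ties in |d|, so use the tie-corrected normal approximation.
        E[W] = n(n+1)/4 = 7*8/4 = 14.
        Tie groups: |d|=7 (t=2), |d|=8 (t=2); sum(t^3 - t) = 12.
        Var[W] = n(n+1)(2n+1)/24 - sum(t^3-t)/48 = 840/24 - 12/48 = 34.75.
        z = (W - E[W]) / sqrt(Var[W]) = (13 - 14) / 5.8949 = -0.1696.
        Two-sided p = 2*Phi(z) = 0.865295.
Step 6: alpha = 0.05. fail to reject H0.

W+ = 15, W- = 13, W = min = 13, p = 0.865295, fail to reject H0.


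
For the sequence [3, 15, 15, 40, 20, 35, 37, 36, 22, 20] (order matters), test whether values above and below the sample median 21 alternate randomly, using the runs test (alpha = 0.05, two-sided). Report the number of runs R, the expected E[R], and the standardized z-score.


Step 1: Compute median = 21; label A = above, B = below.
Labels in order: BBBABAAAAB  (n_A = 5, n_B = 5)
Step 2: Count runs R = 5.
Step 3: Under H0 (random ordering), E[R] = 2*n_A*n_B/(n_A+n_B) + 1 = 2*5*5/10 + 1 = 6.0000.
        Var[R] = 2*n_A*n_B*(2*n_A*n_B - n_A - n_B) / ((n_A+n_B)^2 * (n_A+n_B-1)) = 2000/900 = 2.2222.
        SD[R] = 1.4907.
Step 4: Continuity-corrected z = (R + 0.5 - E[R]) / SD[R] = (5 + 0.5 - 6.0000) / 1.4907 = -0.3354.
Step 5: Two-sided p-value via normal approximation = 2*(1 - Phi(|z|)) = 0.737316.
Step 6: alpha = 0.05. fail to reject H0.

R = 5, z = -0.3354, p = 0.737316, fail to reject H0.


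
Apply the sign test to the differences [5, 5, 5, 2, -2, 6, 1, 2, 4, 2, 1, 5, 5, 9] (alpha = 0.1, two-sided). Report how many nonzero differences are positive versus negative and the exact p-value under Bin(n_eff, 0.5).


Step 1: Discard zero differences. Original n = 14; n_eff = number of nonzero differences = 14.
Nonzero differences (with sign): +5, +5, +5, +2, -2, +6, +1, +2, +4, +2, +1, +5, +5, +9
Step 2: Count signs: positive = 13, negative = 1.
Step 3: Under H0: P(positive) = 0.5, so the number of positives S ~ Bin(14, 0.5).
Step 4: Two-sided exact p-value = sum of Bin(14,0.5) probabilities at or below the observed probability = 0.001831.
Step 5: alpha = 0.1. reject H0.

n_eff = 14, pos = 13, neg = 1, p = 0.001831, reject H0.


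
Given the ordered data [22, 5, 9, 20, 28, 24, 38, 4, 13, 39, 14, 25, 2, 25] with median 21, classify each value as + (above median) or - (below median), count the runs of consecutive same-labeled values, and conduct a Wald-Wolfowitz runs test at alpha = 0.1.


Step 1: Compute median = 21; label A = above, B = below.
Labels in order: ABBBAAABBABABA  (n_A = 7, n_B = 7)
Step 2: Count runs R = 9.
Step 3: Under H0 (random ordering), E[R] = 2*n_A*n_B/(n_A+n_B) + 1 = 2*7*7/14 + 1 = 8.0000.
        Var[R] = 2*n_A*n_B*(2*n_A*n_B - n_A - n_B) / ((n_A+n_B)^2 * (n_A+n_B-1)) = 8232/2548 = 3.2308.
        SD[R] = 1.7974.
Step 4: Continuity-corrected z = (R - 0.5 - E[R]) / SD[R] = (9 - 0.5 - 8.0000) / 1.7974 = 0.2782.
Step 5: Two-sided p-value via normal approximation = 2*(1 - Phi(|z|)) = 0.780879.
Step 6: alpha = 0.1. fail to reject H0.

R = 9, z = 0.2782, p = 0.780879, fail to reject H0.


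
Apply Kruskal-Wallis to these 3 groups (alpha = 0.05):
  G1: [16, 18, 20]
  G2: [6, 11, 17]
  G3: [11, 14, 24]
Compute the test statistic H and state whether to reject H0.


Step 1: Combine all N = 9 observations and assign midranks.
sorted (value, group, rank): (6,G2,1), (11,G2,2.5), (11,G3,2.5), (14,G3,4), (16,G1,5), (17,G2,6), (18,G1,7), (20,G1,8), (24,G3,9)
Step 2: Sum ranks within each group.
R_1 = 20 (n_1 = 3)
R_2 = 9.5 (n_2 = 3)
R_3 = 15.5 (n_3 = 3)
Step 3: H = 12/(N(N+1)) * sum(R_i^2/n_i) - 3(N+1)
     = 12/(9*10) * (20^2/3 + 9.5^2/3 + 15.5^2/3) - 3*10
     = 0.133333 * 243.5 - 30
     = 2.466667.
Step 4: Ties present; correction factor C = 1 - 6/(9^3 - 9) = 0.991667. Corrected H = 2.466667 / 0.991667 = 2.487395.
Step 5: Under H0, H ~ chi^2(2); p-value = 0.288316.
Step 6: alpha = 0.05. fail to reject H0.

H = 2.4874, df = 2, p = 0.288316, fail to reject H0.


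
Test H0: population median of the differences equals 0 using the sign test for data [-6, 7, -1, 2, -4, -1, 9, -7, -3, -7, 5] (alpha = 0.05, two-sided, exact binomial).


Step 1: Discard zero differences. Original n = 11; n_eff = number of nonzero differences = 11.
Nonzero differences (with sign): -6, +7, -1, +2, -4, -1, +9, -7, -3, -7, +5
Step 2: Count signs: positive = 4, negative = 7.
Step 3: Under H0: P(positive) = 0.5, so the number of positives S ~ Bin(11, 0.5).
Step 4: Two-sided exact p-value = sum of Bin(11,0.5) probabilities at or below the observed probability = 0.548828.
Step 5: alpha = 0.05. fail to reject H0.

n_eff = 11, pos = 4, neg = 7, p = 0.548828, fail to reject H0.


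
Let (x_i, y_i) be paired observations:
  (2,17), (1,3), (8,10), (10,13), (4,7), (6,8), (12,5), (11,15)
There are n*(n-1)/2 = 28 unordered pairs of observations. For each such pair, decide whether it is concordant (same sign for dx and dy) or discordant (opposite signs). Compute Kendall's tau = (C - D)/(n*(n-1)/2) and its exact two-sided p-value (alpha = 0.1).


Step 1: Enumerate the 28 unordered pairs (i,j) with i<j and classify each by sign(x_j-x_i) * sign(y_j-y_i).
  (1,2):dx=-1,dy=-14->C; (1,3):dx=+6,dy=-7->D; (1,4):dx=+8,dy=-4->D; (1,5):dx=+2,dy=-10->D
  (1,6):dx=+4,dy=-9->D; (1,7):dx=+10,dy=-12->D; (1,8):dx=+9,dy=-2->D; (2,3):dx=+7,dy=+7->C
  (2,4):dx=+9,dy=+10->C; (2,5):dx=+3,dy=+4->C; (2,6):dx=+5,dy=+5->C; (2,7):dx=+11,dy=+2->C
  (2,8):dx=+10,dy=+12->C; (3,4):dx=+2,dy=+3->C; (3,5):dx=-4,dy=-3->C; (3,6):dx=-2,dy=-2->C
  (3,7):dx=+4,dy=-5->D; (3,8):dx=+3,dy=+5->C; (4,5):dx=-6,dy=-6->C; (4,6):dx=-4,dy=-5->C
  (4,7):dx=+2,dy=-8->D; (4,8):dx=+1,dy=+2->C; (5,6):dx=+2,dy=+1->C; (5,7):dx=+8,dy=-2->D
  (5,8):dx=+7,dy=+8->C; (6,7):dx=+6,dy=-3->D; (6,8):dx=+5,dy=+7->C; (7,8):dx=-1,dy=+10->D
Step 2: C = 17, D = 11, total pairs = 28.
Step 3: tau = (C - D)/(n(n-1)/2) = (17 - 11)/28 = 0.214286.
Step 4: Exact two-sided p-value (enumerate n! = 40320 permutations of y under H0): p = 0.548413.
Step 5: alpha = 0.1. fail to reject H0.

tau_b = 0.2143 (C=17, D=11), p = 0.548413, fail to reject H0.


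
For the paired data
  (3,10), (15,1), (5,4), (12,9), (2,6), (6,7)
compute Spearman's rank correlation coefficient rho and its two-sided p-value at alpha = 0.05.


Step 1: Rank x and y separately (midranks; no ties here).
rank(x): 3->2, 15->6, 5->3, 12->5, 2->1, 6->4
rank(y): 10->6, 1->1, 4->2, 9->5, 6->3, 7->4
Step 2: d_i = R_x(i) - R_y(i); compute d_i^2.
  (2-6)^2=16, (6-1)^2=25, (3-2)^2=1, (5-5)^2=0, (1-3)^2=4, (4-4)^2=0
sum(d^2) = 46.
Step 3: rho = 1 - 6*46 / (6*(6^2 - 1)) = 1 - 276/210 = -0.314286.
Step 4: Under H0, t = rho * sqrt((n-2)/(1-rho^2)) = -0.6621 ~ t(4).
Step 5: Two-sided p-value from the t-distribution with 4 df = 0.544093.
Step 6: alpha = 0.05. fail to reject H0.

rho = -0.3143, p = 0.544093, fail to reject H0 at alpha = 0.05.


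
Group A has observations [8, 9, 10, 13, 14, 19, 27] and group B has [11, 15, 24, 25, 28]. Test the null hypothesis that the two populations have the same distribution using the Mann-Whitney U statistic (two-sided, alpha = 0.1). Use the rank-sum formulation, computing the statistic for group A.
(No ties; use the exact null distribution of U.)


Step 1: Combine and sort all 12 observations; assign midranks.
sorted (value, group): (8,X), (9,X), (10,X), (11,Y), (13,X), (14,X), (15,Y), (19,X), (24,Y), (25,Y), (27,X), (28,Y)
ranks: 8->1, 9->2, 10->3, 11->4, 13->5, 14->6, 15->7, 19->8, 24->9, 25->10, 27->11, 28->12
Step 2: Rank sum for X: R1 = 1 + 2 + 3 + 5 + 6 + 8 + 11 = 36.
Step 3: U_X = R1 - n1(n1+1)/2 = 36 - 7*8/2 = 36 - 28 = 8.
       U_Y = n1*n2 - U_X = 35 - 8 = 27.
Step 4: No ties, so the exact null distribution of U (based on enumerating the C(12,7) = 792 equally likely rank assignments) gives the two-sided p-value.
Step 5: p-value = 0.148990; compare to alpha = 0.1. fail to reject H0.

U_X = 8, p = 0.148990, fail to reject H0 at alpha = 0.1.


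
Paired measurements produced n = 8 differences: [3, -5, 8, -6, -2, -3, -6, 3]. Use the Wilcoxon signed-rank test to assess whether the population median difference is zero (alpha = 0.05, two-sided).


Step 1: Drop any zero differences (none here) and take |d_i|.
|d| = [3, 5, 8, 6, 2, 3, 6, 3]
Step 2: Midrank |d_i| (ties get averaged ranks).
ranks: |3|->3, |5|->5, |8|->8, |6|->6.5, |2|->1, |3|->3, |6|->6.5, |3|->3
Step 3: Attach original signs; sum ranks with positive sign and with negative sign.
W+ = 3 + 8 + 3 = 14
W- = 5 + 6.5 + 1 + 3 + 6.5 = 22
(Check: W+ + W- = 36 should equal n(n+1)/2 = 36.)
Step 4: Test statistic W = min(W+, W-) = 14.
Step 5: Ties in |d|, so use the tie-corrected normal approximation.
        E[W] = n(n+1)/4 = 8*9/4 = 18.
        Tie groups: |d|=3 (t=3), |d|=6 (t=2); sum(t^3 - t) = 30.
        Var[W] = n(n+1)(2n+1)/24 - sum(t^3-t)/48 = 1224/24 - 30/48 = 50.375.
        z = (W - E[W]) / sqrt(Var[W]) = (14 - 18) / 7.0975 = -0.5636.
        Two-sided p = 2*Phi(z) = 0.573043.
Step 6: alpha = 0.05. fail to reject H0.

W+ = 14, W- = 22, W = min = 14, p = 0.573043, fail to reject H0.


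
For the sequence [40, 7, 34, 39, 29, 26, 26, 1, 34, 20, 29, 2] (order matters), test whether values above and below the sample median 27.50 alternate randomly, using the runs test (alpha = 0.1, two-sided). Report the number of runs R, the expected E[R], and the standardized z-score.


Step 1: Compute median = 27.50; label A = above, B = below.
Labels in order: ABAAABBBABAB  (n_A = 6, n_B = 6)
Step 2: Count runs R = 8.
Step 3: Under H0 (random ordering), E[R] = 2*n_A*n_B/(n_A+n_B) + 1 = 2*6*6/12 + 1 = 7.0000.
        Var[R] = 2*n_A*n_B*(2*n_A*n_B - n_A - n_B) / ((n_A+n_B)^2 * (n_A+n_B-1)) = 4320/1584 = 2.7273.
        SD[R] = 1.6514.
Step 4: Continuity-corrected z = (R - 0.5 - E[R]) / SD[R] = (8 - 0.5 - 7.0000) / 1.6514 = 0.3028.
Step 5: Two-sided p-value via normal approximation = 2*(1 - Phi(|z|)) = 0.762069.
Step 6: alpha = 0.1. fail to reject H0.

R = 8, z = 0.3028, p = 0.762069, fail to reject H0.


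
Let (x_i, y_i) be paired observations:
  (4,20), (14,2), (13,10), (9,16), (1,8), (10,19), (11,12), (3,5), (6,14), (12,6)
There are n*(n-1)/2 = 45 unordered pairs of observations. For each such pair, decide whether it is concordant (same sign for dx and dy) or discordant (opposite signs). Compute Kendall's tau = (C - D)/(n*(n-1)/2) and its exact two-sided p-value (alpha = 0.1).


Step 1: Enumerate the 45 unordered pairs (i,j) with i<j and classify each by sign(x_j-x_i) * sign(y_j-y_i).
  (1,2):dx=+10,dy=-18->D; (1,3):dx=+9,dy=-10->D; (1,4):dx=+5,dy=-4->D; (1,5):dx=-3,dy=-12->C
  (1,6):dx=+6,dy=-1->D; (1,7):dx=+7,dy=-8->D; (1,8):dx=-1,dy=-15->C; (1,9):dx=+2,dy=-6->D
  (1,10):dx=+8,dy=-14->D; (2,3):dx=-1,dy=+8->D; (2,4):dx=-5,dy=+14->D; (2,5):dx=-13,dy=+6->D
  (2,6):dx=-4,dy=+17->D; (2,7):dx=-3,dy=+10->D; (2,8):dx=-11,dy=+3->D; (2,9):dx=-8,dy=+12->D
  (2,10):dx=-2,dy=+4->D; (3,4):dx=-4,dy=+6->D; (3,5):dx=-12,dy=-2->C; (3,6):dx=-3,dy=+9->D
  (3,7):dx=-2,dy=+2->D; (3,8):dx=-10,dy=-5->C; (3,9):dx=-7,dy=+4->D; (3,10):dx=-1,dy=-4->C
  (4,5):dx=-8,dy=-8->C; (4,6):dx=+1,dy=+3->C; (4,7):dx=+2,dy=-4->D; (4,8):dx=-6,dy=-11->C
  (4,9):dx=-3,dy=-2->C; (4,10):dx=+3,dy=-10->D; (5,6):dx=+9,dy=+11->C; (5,7):dx=+10,dy=+4->C
  (5,8):dx=+2,dy=-3->D; (5,9):dx=+5,dy=+6->C; (5,10):dx=+11,dy=-2->D; (6,7):dx=+1,dy=-7->D
  (6,8):dx=-7,dy=-14->C; (6,9):dx=-4,dy=-5->C; (6,10):dx=+2,dy=-13->D; (7,8):dx=-8,dy=-7->C
  (7,9):dx=-5,dy=+2->D; (7,10):dx=+1,dy=-6->D; (8,9):dx=+3,dy=+9->C; (8,10):dx=+9,dy=+1->C
  (9,10):dx=+6,dy=-8->D
Step 2: C = 17, D = 28, total pairs = 45.
Step 3: tau = (C - D)/(n(n-1)/2) = (17 - 28)/45 = -0.244444.
Step 4: Exact two-sided p-value (enumerate n! = 3628800 permutations of y under H0): p = 0.380720.
Step 5: alpha = 0.1. fail to reject H0.

tau_b = -0.2444 (C=17, D=28), p = 0.380720, fail to reject H0.


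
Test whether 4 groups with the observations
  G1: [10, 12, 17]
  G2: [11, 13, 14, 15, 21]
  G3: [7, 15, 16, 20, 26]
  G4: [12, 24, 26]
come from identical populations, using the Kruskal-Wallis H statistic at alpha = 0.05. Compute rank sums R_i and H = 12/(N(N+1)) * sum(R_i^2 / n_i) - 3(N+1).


Step 1: Combine all N = 16 observations and assign midranks.
sorted (value, group, rank): (7,G3,1), (10,G1,2), (11,G2,3), (12,G1,4.5), (12,G4,4.5), (13,G2,6), (14,G2,7), (15,G2,8.5), (15,G3,8.5), (16,G3,10), (17,G1,11), (20,G3,12), (21,G2,13), (24,G4,14), (26,G3,15.5), (26,G4,15.5)
Step 2: Sum ranks within each group.
R_1 = 17.5 (n_1 = 3)
R_2 = 37.5 (n_2 = 5)
R_3 = 47 (n_3 = 5)
R_4 = 34 (n_4 = 3)
Step 3: H = 12/(N(N+1)) * sum(R_i^2/n_i) - 3(N+1)
     = 12/(16*17) * (17.5^2/3 + 37.5^2/5 + 47^2/5 + 34^2/3) - 3*17
     = 0.044118 * 1210.47 - 51
     = 2.402941.
Step 4: Ties present; correction factor C = 1 - 18/(16^3 - 16) = 0.995588. Corrected H = 2.402941 / 0.995588 = 2.413589.
Step 5: Under H0, H ~ chi^2(3); p-value = 0.491110.
Step 6: alpha = 0.05. fail to reject H0.

H = 2.4136, df = 3, p = 0.491110, fail to reject H0.


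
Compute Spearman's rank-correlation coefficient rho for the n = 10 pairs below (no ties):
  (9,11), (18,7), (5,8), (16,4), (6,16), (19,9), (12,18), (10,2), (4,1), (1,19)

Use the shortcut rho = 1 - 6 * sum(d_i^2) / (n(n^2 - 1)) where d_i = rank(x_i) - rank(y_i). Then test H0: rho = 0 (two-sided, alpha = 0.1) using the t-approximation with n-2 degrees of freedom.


Step 1: Rank x and y separately (midranks; no ties here).
rank(x): 9->5, 18->9, 5->3, 16->8, 6->4, 19->10, 12->7, 10->6, 4->2, 1->1
rank(y): 11->7, 7->4, 8->5, 4->3, 16->8, 9->6, 18->9, 2->2, 1->1, 19->10
Step 2: d_i = R_x(i) - R_y(i); compute d_i^2.
  (5-7)^2=4, (9-4)^2=25, (3-5)^2=4, (8-3)^2=25, (4-8)^2=16, (10-6)^2=16, (7-9)^2=4, (6-2)^2=16, (2-1)^2=1, (1-10)^2=81
sum(d^2) = 192.
Step 3: rho = 1 - 6*192 / (10*(10^2 - 1)) = 1 - 1152/990 = -0.163636.
Step 4: Under H0, t = rho * sqrt((n-2)/(1-rho^2)) = -0.4692 ~ t(8).
Step 5: Two-sided p-value from the t-distribution with 8 df = 0.651477.
Step 6: alpha = 0.1. fail to reject H0.

rho = -0.1636, p = 0.651477, fail to reject H0 at alpha = 0.1.


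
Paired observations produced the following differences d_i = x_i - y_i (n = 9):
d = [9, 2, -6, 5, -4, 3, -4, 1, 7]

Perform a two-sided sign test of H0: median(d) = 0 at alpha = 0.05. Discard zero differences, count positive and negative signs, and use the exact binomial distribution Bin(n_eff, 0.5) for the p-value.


Step 1: Discard zero differences. Original n = 9; n_eff = number of nonzero differences = 9.
Nonzero differences (with sign): +9, +2, -6, +5, -4, +3, -4, +1, +7
Step 2: Count signs: positive = 6, negative = 3.
Step 3: Under H0: P(positive) = 0.5, so the number of positives S ~ Bin(9, 0.5).
Step 4: Two-sided exact p-value = sum of Bin(9,0.5) probabilities at or below the observed probability = 0.507812.
Step 5: alpha = 0.05. fail to reject H0.

n_eff = 9, pos = 6, neg = 3, p = 0.507812, fail to reject H0.


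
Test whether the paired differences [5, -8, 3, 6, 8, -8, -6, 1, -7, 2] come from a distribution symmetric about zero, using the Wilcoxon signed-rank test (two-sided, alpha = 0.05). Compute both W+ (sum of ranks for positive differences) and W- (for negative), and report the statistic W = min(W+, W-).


Step 1: Drop any zero differences (none here) and take |d_i|.
|d| = [5, 8, 3, 6, 8, 8, 6, 1, 7, 2]
Step 2: Midrank |d_i| (ties get averaged ranks).
ranks: |5|->4, |8|->9, |3|->3, |6|->5.5, |8|->9, |8|->9, |6|->5.5, |1|->1, |7|->7, |2|->2
Step 3: Attach original signs; sum ranks with positive sign and with negative sign.
W+ = 4 + 3 + 5.5 + 9 + 1 + 2 = 24.5
W- = 9 + 9 + 5.5 + 7 = 30.5
(Check: W+ + W- = 55 should equal n(n+1)/2 = 55.)
Step 4: Test statistic W = min(W+, W-) = 24.5.
Step 5: Ties in |d|, so use the tie-corrected normal approximation.
        E[W] = n(n+1)/4 = 10*11/4 = 27.5.
        Tie groups: |d|=6 (t=2), |d|=8 (t=3); sum(t^3 - t) = 30.
        Var[W] = n(n+1)(2n+1)/24 - sum(t^3-t)/48 = 2310/24 - 30/48 = 95.625.
        z = (W - E[W]) / sqrt(Var[W]) = (24.5 - 27.5) / 9.7788 = -0.3068.
        Two-sided p = 2*Phi(z) = 0.759006.
Step 6: alpha = 0.05. fail to reject H0.

W+ = 24.5, W- = 30.5, W = min = 24.5, p = 0.759006, fail to reject H0.


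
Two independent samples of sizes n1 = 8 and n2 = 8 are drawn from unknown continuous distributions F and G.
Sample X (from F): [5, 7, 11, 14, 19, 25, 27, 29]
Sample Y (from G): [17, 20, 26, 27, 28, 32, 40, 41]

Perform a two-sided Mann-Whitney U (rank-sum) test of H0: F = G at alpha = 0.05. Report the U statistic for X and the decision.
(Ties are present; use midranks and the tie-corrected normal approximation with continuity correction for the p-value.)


Step 1: Combine and sort all 16 observations; assign midranks.
sorted (value, group): (5,X), (7,X), (11,X), (14,X), (17,Y), (19,X), (20,Y), (25,X), (26,Y), (27,X), (27,Y), (28,Y), (29,X), (32,Y), (40,Y), (41,Y)
ranks: 5->1, 7->2, 11->3, 14->4, 17->5, 19->6, 20->7, 25->8, 26->9, 27->10.5, 27->10.5, 28->12, 29->13, 32->14, 40->15, 41->16
Step 2: Rank sum for X: R1 = 1 + 2 + 3 + 4 + 6 + 8 + 10.5 + 13 = 47.5.
Step 3: U_X = R1 - n1(n1+1)/2 = 47.5 - 8*9/2 = 47.5 - 36 = 11.5.
       U_Y = n1*n2 - U_X = 64 - 11.5 = 52.5.
Step 4: Ties are present, so use the tie-corrected normal approximation (with continuity correction) for the p-value.
Step 5: p-value = 0.035556; compare to alpha = 0.05. reject H0.

U_X = 11.5, p = 0.035556, reject H0 at alpha = 0.05.


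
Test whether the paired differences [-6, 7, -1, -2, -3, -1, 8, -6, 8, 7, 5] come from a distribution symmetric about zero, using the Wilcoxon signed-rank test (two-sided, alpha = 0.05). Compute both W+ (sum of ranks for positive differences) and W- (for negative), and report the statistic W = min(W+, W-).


Step 1: Drop any zero differences (none here) and take |d_i|.
|d| = [6, 7, 1, 2, 3, 1, 8, 6, 8, 7, 5]
Step 2: Midrank |d_i| (ties get averaged ranks).
ranks: |6|->6.5, |7|->8.5, |1|->1.5, |2|->3, |3|->4, |1|->1.5, |8|->10.5, |6|->6.5, |8|->10.5, |7|->8.5, |5|->5
Step 3: Attach original signs; sum ranks with positive sign and with negative sign.
W+ = 8.5 + 10.5 + 10.5 + 8.5 + 5 = 43
W- = 6.5 + 1.5 + 3 + 4 + 1.5 + 6.5 = 23
(Check: W+ + W- = 66 should equal n(n+1)/2 = 66.)
Step 4: Test statistic W = min(W+, W-) = 23.
Step 5: Ties in |d|, so use the tie-corrected normal approximation.
        E[W] = n(n+1)/4 = 11*12/4 = 33.
        Tie groups: |d|=1 (t=2), |d|=6 (t=2), |d|=7 (t=2), |d|=8 (t=2); sum(t^3 - t) = 24.
        Var[W] = n(n+1)(2n+1)/24 - sum(t^3-t)/48 = 3036/24 - 24/48 = 126.
        z = (W - E[W]) / sqrt(Var[W]) = (23 - 33) / 11.2250 = -0.8909.
        Two-sided p = 2*Phi(z) = 0.372998.
Step 6: alpha = 0.05. fail to reject H0.

W+ = 43, W- = 23, W = min = 23, p = 0.372998, fail to reject H0.


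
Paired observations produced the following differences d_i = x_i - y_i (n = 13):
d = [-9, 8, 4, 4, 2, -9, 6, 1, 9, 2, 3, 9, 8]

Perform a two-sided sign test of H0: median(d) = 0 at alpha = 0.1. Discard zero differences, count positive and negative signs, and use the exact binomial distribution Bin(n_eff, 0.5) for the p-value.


Step 1: Discard zero differences. Original n = 13; n_eff = number of nonzero differences = 13.
Nonzero differences (with sign): -9, +8, +4, +4, +2, -9, +6, +1, +9, +2, +3, +9, +8
Step 2: Count signs: positive = 11, negative = 2.
Step 3: Under H0: P(positive) = 0.5, so the number of positives S ~ Bin(13, 0.5).
Step 4: Two-sided exact p-value = sum of Bin(13,0.5) probabilities at or below the observed probability = 0.022461.
Step 5: alpha = 0.1. reject H0.

n_eff = 13, pos = 11, neg = 2, p = 0.022461, reject H0.


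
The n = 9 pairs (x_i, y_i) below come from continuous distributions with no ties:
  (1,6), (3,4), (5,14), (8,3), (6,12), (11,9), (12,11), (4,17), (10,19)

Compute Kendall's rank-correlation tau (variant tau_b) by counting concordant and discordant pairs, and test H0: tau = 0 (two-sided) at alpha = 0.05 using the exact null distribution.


Step 1: Enumerate the 36 unordered pairs (i,j) with i<j and classify each by sign(x_j-x_i) * sign(y_j-y_i).
  (1,2):dx=+2,dy=-2->D; (1,3):dx=+4,dy=+8->C; (1,4):dx=+7,dy=-3->D; (1,5):dx=+5,dy=+6->C
  (1,6):dx=+10,dy=+3->C; (1,7):dx=+11,dy=+5->C; (1,8):dx=+3,dy=+11->C; (1,9):dx=+9,dy=+13->C
  (2,3):dx=+2,dy=+10->C; (2,4):dx=+5,dy=-1->D; (2,5):dx=+3,dy=+8->C; (2,6):dx=+8,dy=+5->C
  (2,7):dx=+9,dy=+7->C; (2,8):dx=+1,dy=+13->C; (2,9):dx=+7,dy=+15->C; (3,4):dx=+3,dy=-11->D
  (3,5):dx=+1,dy=-2->D; (3,6):dx=+6,dy=-5->D; (3,7):dx=+7,dy=-3->D; (3,8):dx=-1,dy=+3->D
  (3,9):dx=+5,dy=+5->C; (4,5):dx=-2,dy=+9->D; (4,6):dx=+3,dy=+6->C; (4,7):dx=+4,dy=+8->C
  (4,8):dx=-4,dy=+14->D; (4,9):dx=+2,dy=+16->C; (5,6):dx=+5,dy=-3->D; (5,7):dx=+6,dy=-1->D
  (5,8):dx=-2,dy=+5->D; (5,9):dx=+4,dy=+7->C; (6,7):dx=+1,dy=+2->C; (6,8):dx=-7,dy=+8->D
  (6,9):dx=-1,dy=+10->D; (7,8):dx=-8,dy=+6->D; (7,9):dx=-2,dy=+8->D; (8,9):dx=+6,dy=+2->C
Step 2: C = 19, D = 17, total pairs = 36.
Step 3: tau = (C - D)/(n(n-1)/2) = (19 - 17)/36 = 0.055556.
Step 4: Exact two-sided p-value (enumerate n! = 362880 permutations of y under H0): p = 0.919455.
Step 5: alpha = 0.05. fail to reject H0.

tau_b = 0.0556 (C=19, D=17), p = 0.919455, fail to reject H0.


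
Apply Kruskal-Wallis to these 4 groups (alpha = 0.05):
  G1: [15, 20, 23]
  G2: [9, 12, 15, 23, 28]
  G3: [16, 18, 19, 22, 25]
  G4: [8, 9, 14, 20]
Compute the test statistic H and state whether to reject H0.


Step 1: Combine all N = 17 observations and assign midranks.
sorted (value, group, rank): (8,G4,1), (9,G2,2.5), (9,G4,2.5), (12,G2,4), (14,G4,5), (15,G1,6.5), (15,G2,6.5), (16,G3,8), (18,G3,9), (19,G3,10), (20,G1,11.5), (20,G4,11.5), (22,G3,13), (23,G1,14.5), (23,G2,14.5), (25,G3,16), (28,G2,17)
Step 2: Sum ranks within each group.
R_1 = 32.5 (n_1 = 3)
R_2 = 44.5 (n_2 = 5)
R_3 = 56 (n_3 = 5)
R_4 = 20 (n_4 = 4)
Step 3: H = 12/(N(N+1)) * sum(R_i^2/n_i) - 3(N+1)
     = 12/(17*18) * (32.5^2/3 + 44.5^2/5 + 56^2/5 + 20^2/4) - 3*18
     = 0.039216 * 1475.33 - 54
     = 3.856209.
Step 4: Ties present; correction factor C = 1 - 24/(17^3 - 17) = 0.995098. Corrected H = 3.856209 / 0.995098 = 3.875205.
Step 5: Under H0, H ~ chi^2(3); p-value = 0.275259.
Step 6: alpha = 0.05. fail to reject H0.

H = 3.8752, df = 3, p = 0.275259, fail to reject H0.


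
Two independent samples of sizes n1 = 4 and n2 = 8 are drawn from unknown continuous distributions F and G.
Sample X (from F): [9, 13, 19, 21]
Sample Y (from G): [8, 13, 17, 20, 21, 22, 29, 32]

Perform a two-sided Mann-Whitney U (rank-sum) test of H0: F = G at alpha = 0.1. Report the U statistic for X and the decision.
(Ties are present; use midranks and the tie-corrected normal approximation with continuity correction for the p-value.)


Step 1: Combine and sort all 12 observations; assign midranks.
sorted (value, group): (8,Y), (9,X), (13,X), (13,Y), (17,Y), (19,X), (20,Y), (21,X), (21,Y), (22,Y), (29,Y), (32,Y)
ranks: 8->1, 9->2, 13->3.5, 13->3.5, 17->5, 19->6, 20->7, 21->8.5, 21->8.5, 22->10, 29->11, 32->12
Step 2: Rank sum for X: R1 = 2 + 3.5 + 6 + 8.5 = 20.
Step 3: U_X = R1 - n1(n1+1)/2 = 20 - 4*5/2 = 20 - 10 = 10.
       U_Y = n1*n2 - U_X = 32 - 10 = 22.
Step 4: Ties are present, so use the tie-corrected normal approximation (with continuity correction) for the p-value.
Step 5: p-value = 0.348547; compare to alpha = 0.1. fail to reject H0.

U_X = 10, p = 0.348547, fail to reject H0 at alpha = 0.1.
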